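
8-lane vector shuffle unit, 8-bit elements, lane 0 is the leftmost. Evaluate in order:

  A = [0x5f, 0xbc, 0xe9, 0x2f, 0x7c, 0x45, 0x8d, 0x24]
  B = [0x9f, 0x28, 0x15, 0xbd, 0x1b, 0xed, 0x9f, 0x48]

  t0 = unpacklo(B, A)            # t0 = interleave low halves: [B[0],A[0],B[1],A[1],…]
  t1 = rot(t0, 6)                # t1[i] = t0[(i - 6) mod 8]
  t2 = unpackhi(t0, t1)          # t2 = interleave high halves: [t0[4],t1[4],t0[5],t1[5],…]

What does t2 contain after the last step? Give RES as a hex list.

t0 = [0x9f, 0x5f, 0x28, 0xbc, 0x15, 0xe9, 0xbd, 0x2f]
t1 = [0x28, 0xbc, 0x15, 0xe9, 0xbd, 0x2f, 0x9f, 0x5f]
t2 = [0x15, 0xbd, 0xe9, 0x2f, 0xbd, 0x9f, 0x2f, 0x5f]

RES = [0x15, 0xbd, 0xe9, 0x2f, 0xbd, 0x9f, 0x2f, 0x5f]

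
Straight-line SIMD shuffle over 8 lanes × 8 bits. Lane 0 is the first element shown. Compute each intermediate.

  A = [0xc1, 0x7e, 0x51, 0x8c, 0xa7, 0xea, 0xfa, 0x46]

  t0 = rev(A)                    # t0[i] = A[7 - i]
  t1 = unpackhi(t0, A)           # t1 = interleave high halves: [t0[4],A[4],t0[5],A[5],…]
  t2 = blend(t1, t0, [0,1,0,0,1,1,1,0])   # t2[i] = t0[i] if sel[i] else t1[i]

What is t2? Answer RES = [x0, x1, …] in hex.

→ t0 |46|fa|ea|a7|8c|51|7e|c1|
→ t1 |8c|a7|51|ea|7e|fa|c1|46|
→ t2 |8c|fa|51|ea|8c|51|7e|46|

RES = [ 0x8c  0xfa  0x51  0xea  0x8c  0x51  0x7e  0x46 ]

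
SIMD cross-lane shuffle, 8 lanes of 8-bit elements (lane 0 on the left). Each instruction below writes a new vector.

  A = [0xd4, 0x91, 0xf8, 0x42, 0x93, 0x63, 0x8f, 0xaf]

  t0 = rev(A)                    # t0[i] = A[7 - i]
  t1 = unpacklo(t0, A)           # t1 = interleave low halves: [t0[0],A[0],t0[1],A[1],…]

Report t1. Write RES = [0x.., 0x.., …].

RES = [ 0xaf  0xd4  0x8f  0x91  0x63  0xf8  0x93  0x42 ]

  t0: af 8f 63 93 42 f8 91 d4
  t1: af d4 8f 91 63 f8 93 42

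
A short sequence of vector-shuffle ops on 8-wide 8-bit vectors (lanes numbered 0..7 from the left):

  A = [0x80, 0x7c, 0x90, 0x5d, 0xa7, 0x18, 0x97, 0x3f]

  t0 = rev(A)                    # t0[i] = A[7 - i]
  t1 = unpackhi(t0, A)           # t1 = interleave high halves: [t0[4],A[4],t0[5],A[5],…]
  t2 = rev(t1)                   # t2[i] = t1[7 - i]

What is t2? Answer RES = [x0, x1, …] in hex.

RES = [ 0x3f  0x80  0x97  0x7c  0x18  0x90  0xa7  0x5d ]

  t0: 3f 97 18 a7 5d 90 7c 80
  t1: 5d a7 90 18 7c 97 80 3f
  t2: 3f 80 97 7c 18 90 a7 5d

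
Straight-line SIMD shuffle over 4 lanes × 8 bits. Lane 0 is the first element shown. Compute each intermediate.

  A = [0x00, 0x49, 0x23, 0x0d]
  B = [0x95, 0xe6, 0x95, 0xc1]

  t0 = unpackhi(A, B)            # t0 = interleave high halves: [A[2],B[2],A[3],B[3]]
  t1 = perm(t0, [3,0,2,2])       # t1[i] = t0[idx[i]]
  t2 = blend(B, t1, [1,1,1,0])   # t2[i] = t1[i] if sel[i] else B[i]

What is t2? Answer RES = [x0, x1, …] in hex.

→ t0 |23|95|0d|c1|
→ t1 |c1|23|0d|0d|
→ t2 |c1|23|0d|c1|

RES = [ 0xc1  0x23  0x0d  0xc1 ]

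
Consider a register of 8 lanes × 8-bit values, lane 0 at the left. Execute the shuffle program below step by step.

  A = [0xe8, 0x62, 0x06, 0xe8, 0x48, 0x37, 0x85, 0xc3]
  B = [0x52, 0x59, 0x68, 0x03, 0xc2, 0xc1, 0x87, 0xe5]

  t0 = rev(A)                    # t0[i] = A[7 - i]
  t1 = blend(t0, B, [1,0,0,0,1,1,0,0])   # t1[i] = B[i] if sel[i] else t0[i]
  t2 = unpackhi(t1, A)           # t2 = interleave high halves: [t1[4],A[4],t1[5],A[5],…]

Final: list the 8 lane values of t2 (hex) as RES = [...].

RES = [ 0xc2  0x48  0xc1  0x37  0x62  0x85  0xe8  0xc3 ]

t0 = [0xc3, 0x85, 0x37, 0x48, 0xe8, 0x06, 0x62, 0xe8]
t1 = [0x52, 0x85, 0x37, 0x48, 0xc2, 0xc1, 0x62, 0xe8]
t2 = [0xc2, 0x48, 0xc1, 0x37, 0x62, 0x85, 0xe8, 0xc3]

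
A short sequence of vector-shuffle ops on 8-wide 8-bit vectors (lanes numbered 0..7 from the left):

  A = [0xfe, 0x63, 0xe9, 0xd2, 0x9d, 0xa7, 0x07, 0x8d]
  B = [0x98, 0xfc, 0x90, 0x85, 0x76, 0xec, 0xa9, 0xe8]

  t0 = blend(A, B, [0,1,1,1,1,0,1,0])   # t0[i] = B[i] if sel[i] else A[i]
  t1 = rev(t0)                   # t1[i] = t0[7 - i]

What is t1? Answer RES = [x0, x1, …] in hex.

RES = [ 0x8d  0xa9  0xa7  0x76  0x85  0x90  0xfc  0xfe ]

→ t0 |fe|fc|90|85|76|a7|a9|8d|
→ t1 |8d|a9|a7|76|85|90|fc|fe|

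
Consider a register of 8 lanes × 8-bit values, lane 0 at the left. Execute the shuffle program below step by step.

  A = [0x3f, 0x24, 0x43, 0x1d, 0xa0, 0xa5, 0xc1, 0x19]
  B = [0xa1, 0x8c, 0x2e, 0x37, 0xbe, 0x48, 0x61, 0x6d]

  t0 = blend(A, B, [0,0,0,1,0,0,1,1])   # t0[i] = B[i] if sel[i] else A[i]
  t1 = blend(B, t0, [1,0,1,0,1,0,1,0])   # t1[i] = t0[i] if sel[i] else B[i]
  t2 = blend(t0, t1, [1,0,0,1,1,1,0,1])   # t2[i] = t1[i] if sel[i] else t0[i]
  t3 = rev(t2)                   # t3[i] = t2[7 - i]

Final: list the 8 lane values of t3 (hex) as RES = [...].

RES = [ 0x6d  0x61  0x48  0xa0  0x37  0x43  0x24  0x3f ]

→ t0 |3f|24|43|37|a0|a5|61|6d|
→ t1 |3f|8c|43|37|a0|48|61|6d|
→ t2 |3f|24|43|37|a0|48|61|6d|
→ t3 |6d|61|48|a0|37|43|24|3f|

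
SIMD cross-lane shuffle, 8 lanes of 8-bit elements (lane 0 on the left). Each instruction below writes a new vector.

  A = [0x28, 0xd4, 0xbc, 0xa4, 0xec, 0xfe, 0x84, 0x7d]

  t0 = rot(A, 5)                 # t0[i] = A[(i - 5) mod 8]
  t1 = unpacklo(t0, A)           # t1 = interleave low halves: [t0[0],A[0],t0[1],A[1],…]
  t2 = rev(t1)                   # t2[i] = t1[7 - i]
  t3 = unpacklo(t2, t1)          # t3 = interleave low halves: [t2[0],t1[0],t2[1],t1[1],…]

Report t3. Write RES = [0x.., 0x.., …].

RES = [0xa4, 0xa4, 0x84, 0x28, 0xbc, 0xec, 0xfe, 0xd4]

t0 = [0xa4, 0xec, 0xfe, 0x84, 0x7d, 0x28, 0xd4, 0xbc]
t1 = [0xa4, 0x28, 0xec, 0xd4, 0xfe, 0xbc, 0x84, 0xa4]
t2 = [0xa4, 0x84, 0xbc, 0xfe, 0xd4, 0xec, 0x28, 0xa4]
t3 = [0xa4, 0xa4, 0x84, 0x28, 0xbc, 0xec, 0xfe, 0xd4]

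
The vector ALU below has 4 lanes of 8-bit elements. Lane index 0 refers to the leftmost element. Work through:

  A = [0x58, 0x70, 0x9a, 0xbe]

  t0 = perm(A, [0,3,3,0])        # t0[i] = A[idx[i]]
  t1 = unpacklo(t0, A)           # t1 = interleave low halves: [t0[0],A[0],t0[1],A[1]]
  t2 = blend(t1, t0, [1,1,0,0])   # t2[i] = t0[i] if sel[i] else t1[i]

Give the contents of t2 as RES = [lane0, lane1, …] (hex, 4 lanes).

t0 = [0x58, 0xbe, 0xbe, 0x58]
t1 = [0x58, 0x58, 0xbe, 0x70]
t2 = [0x58, 0xbe, 0xbe, 0x70]

RES = [ 0x58  0xbe  0xbe  0x70 ]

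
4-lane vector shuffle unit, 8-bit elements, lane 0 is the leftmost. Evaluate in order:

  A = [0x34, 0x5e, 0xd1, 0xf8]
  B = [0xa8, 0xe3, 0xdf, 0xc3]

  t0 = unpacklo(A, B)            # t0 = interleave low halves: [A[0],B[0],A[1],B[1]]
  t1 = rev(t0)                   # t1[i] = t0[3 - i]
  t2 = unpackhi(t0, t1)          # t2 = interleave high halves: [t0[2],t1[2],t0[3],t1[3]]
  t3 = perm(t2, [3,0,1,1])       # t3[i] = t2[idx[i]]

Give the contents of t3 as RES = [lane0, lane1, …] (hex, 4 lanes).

RES = [ 0x34  0x5e  0xa8  0xa8 ]

t0 = [0x34, 0xa8, 0x5e, 0xe3]
t1 = [0xe3, 0x5e, 0xa8, 0x34]
t2 = [0x5e, 0xa8, 0xe3, 0x34]
t3 = [0x34, 0x5e, 0xa8, 0xa8]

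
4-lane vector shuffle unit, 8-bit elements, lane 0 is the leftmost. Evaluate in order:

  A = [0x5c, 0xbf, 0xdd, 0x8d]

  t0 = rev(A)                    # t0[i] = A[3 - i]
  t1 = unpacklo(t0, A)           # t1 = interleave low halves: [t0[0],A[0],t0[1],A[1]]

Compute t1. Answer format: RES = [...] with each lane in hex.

RES = [ 0x8d  0x5c  0xdd  0xbf ]

  t0: 8d dd bf 5c
  t1: 8d 5c dd bf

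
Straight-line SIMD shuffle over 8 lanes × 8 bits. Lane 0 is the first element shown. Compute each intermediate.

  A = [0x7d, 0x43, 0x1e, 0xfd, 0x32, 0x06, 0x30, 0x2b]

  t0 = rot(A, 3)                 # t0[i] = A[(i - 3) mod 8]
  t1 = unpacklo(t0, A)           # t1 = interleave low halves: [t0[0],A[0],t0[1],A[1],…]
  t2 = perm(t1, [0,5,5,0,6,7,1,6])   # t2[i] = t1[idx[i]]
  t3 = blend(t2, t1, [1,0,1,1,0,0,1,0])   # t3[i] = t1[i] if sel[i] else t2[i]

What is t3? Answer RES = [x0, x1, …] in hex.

RES = [ 0x06  0x1e  0x30  0x43  0x7d  0xfd  0x7d  0x7d ]

t0 = [0x06, 0x30, 0x2b, 0x7d, 0x43, 0x1e, 0xfd, 0x32]
t1 = [0x06, 0x7d, 0x30, 0x43, 0x2b, 0x1e, 0x7d, 0xfd]
t2 = [0x06, 0x1e, 0x1e, 0x06, 0x7d, 0xfd, 0x7d, 0x7d]
t3 = [0x06, 0x1e, 0x30, 0x43, 0x7d, 0xfd, 0x7d, 0x7d]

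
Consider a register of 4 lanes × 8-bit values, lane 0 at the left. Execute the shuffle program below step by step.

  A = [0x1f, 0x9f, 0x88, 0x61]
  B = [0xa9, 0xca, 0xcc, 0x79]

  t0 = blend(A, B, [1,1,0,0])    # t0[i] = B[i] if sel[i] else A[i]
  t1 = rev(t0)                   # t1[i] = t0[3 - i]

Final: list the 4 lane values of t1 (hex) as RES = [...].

RES = [0x61, 0x88, 0xca, 0xa9]

  t0: a9 ca 88 61
  t1: 61 88 ca a9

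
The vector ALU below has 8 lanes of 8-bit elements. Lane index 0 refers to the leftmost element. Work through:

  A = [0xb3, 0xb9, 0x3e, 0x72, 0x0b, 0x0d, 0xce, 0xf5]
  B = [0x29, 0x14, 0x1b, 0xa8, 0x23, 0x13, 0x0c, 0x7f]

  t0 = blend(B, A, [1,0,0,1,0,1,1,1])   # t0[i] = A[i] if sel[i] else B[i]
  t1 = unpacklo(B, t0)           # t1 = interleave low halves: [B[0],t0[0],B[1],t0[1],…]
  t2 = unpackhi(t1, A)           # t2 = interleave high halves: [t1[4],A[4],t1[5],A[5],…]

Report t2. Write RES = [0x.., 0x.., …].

RES = [ 0x1b  0x0b  0x1b  0x0d  0xa8  0xce  0x72  0xf5 ]

  t0: b3 14 1b 72 23 0d ce f5
  t1: 29 b3 14 14 1b 1b a8 72
  t2: 1b 0b 1b 0d a8 ce 72 f5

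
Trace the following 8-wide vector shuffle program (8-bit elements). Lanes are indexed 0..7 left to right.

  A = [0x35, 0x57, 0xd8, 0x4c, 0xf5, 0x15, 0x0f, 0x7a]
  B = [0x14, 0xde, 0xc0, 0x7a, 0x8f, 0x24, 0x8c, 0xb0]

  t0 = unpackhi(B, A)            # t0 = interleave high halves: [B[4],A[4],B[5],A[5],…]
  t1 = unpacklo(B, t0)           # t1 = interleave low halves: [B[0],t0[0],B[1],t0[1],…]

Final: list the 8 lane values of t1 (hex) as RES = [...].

→ t0 |8f|f5|24|15|8c|0f|b0|7a|
→ t1 |14|8f|de|f5|c0|24|7a|15|

RES = [0x14, 0x8f, 0xde, 0xf5, 0xc0, 0x24, 0x7a, 0x15]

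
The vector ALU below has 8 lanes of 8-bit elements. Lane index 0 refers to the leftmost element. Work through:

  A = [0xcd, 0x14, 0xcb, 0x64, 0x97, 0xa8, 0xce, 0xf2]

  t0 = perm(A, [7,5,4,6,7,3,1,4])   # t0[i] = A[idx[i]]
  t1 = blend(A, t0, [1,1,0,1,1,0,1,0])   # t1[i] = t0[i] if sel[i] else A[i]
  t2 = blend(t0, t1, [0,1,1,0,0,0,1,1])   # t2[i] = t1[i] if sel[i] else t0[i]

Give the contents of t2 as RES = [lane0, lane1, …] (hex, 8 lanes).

t0 = [0xf2, 0xa8, 0x97, 0xce, 0xf2, 0x64, 0x14, 0x97]
t1 = [0xf2, 0xa8, 0xcb, 0xce, 0xf2, 0xa8, 0x14, 0xf2]
t2 = [0xf2, 0xa8, 0xcb, 0xce, 0xf2, 0x64, 0x14, 0xf2]

RES = [0xf2, 0xa8, 0xcb, 0xce, 0xf2, 0x64, 0x14, 0xf2]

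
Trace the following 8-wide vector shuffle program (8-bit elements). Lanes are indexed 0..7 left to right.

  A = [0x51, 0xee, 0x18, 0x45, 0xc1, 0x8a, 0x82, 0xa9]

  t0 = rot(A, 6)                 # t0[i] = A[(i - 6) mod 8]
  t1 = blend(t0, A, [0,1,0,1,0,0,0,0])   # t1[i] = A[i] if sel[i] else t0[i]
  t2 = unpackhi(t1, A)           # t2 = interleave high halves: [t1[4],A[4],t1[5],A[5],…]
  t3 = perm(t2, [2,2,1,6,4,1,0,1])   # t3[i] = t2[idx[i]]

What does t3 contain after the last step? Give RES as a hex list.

→ t0 |18|45|c1|8a|82|a9|51|ee|
→ t1 |18|ee|c1|45|82|a9|51|ee|
→ t2 |82|c1|a9|8a|51|82|ee|a9|
→ t3 |a9|a9|c1|ee|51|c1|82|c1|

RES = [ 0xa9  0xa9  0xc1  0xee  0x51  0xc1  0x82  0xc1 ]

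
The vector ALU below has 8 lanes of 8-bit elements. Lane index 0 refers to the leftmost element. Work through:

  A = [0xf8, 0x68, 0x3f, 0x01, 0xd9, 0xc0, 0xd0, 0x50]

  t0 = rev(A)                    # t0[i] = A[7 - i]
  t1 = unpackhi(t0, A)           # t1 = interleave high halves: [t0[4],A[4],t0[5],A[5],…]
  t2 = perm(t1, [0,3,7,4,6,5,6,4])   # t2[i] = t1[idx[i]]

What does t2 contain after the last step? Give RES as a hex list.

RES = [0x01, 0xc0, 0x50, 0x68, 0xf8, 0xd0, 0xf8, 0x68]

t0 = [0x50, 0xd0, 0xc0, 0xd9, 0x01, 0x3f, 0x68, 0xf8]
t1 = [0x01, 0xd9, 0x3f, 0xc0, 0x68, 0xd0, 0xf8, 0x50]
t2 = [0x01, 0xc0, 0x50, 0x68, 0xf8, 0xd0, 0xf8, 0x68]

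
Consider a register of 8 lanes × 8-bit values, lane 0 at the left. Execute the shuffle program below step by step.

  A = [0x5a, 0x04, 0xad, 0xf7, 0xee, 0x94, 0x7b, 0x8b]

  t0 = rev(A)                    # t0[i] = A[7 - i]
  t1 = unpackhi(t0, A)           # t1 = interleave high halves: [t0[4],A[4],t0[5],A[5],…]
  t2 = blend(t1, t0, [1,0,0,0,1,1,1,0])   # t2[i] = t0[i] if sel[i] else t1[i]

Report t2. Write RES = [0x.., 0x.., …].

RES = [ 0x8b  0xee  0xad  0x94  0xf7  0xad  0x04  0x8b ]

  t0: 8b 7b 94 ee f7 ad 04 5a
  t1: f7 ee ad 94 04 7b 5a 8b
  t2: 8b ee ad 94 f7 ad 04 8b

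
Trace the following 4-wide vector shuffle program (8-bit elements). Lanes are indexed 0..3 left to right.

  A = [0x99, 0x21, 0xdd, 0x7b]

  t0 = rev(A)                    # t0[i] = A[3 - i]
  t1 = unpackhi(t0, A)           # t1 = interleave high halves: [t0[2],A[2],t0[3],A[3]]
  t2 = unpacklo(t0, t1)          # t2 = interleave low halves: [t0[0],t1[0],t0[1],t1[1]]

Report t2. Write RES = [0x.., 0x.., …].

RES = [0x7b, 0x21, 0xdd, 0xdd]

→ t0 |7b|dd|21|99|
→ t1 |21|dd|99|7b|
→ t2 |7b|21|dd|dd|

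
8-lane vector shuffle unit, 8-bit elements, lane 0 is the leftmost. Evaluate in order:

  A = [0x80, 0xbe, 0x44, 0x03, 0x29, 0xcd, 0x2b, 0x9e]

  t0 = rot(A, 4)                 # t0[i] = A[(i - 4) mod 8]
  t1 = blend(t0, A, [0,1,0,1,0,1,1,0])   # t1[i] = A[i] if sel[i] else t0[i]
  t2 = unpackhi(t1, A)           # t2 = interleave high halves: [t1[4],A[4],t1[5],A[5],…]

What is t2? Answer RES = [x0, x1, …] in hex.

→ t0 |29|cd|2b|9e|80|be|44|03|
→ t1 |29|be|2b|03|80|cd|2b|03|
→ t2 |80|29|cd|cd|2b|2b|03|9e|

RES = [ 0x80  0x29  0xcd  0xcd  0x2b  0x2b  0x03  0x9e ]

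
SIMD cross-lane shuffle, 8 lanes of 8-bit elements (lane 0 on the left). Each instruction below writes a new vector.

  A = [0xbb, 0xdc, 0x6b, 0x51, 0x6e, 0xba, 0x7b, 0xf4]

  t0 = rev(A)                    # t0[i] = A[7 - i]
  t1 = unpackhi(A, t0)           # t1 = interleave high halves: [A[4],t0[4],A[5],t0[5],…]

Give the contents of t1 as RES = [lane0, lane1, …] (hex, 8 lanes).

t0 = [0xf4, 0x7b, 0xba, 0x6e, 0x51, 0x6b, 0xdc, 0xbb]
t1 = [0x6e, 0x51, 0xba, 0x6b, 0x7b, 0xdc, 0xf4, 0xbb]

RES = [0x6e, 0x51, 0xba, 0x6b, 0x7b, 0xdc, 0xf4, 0xbb]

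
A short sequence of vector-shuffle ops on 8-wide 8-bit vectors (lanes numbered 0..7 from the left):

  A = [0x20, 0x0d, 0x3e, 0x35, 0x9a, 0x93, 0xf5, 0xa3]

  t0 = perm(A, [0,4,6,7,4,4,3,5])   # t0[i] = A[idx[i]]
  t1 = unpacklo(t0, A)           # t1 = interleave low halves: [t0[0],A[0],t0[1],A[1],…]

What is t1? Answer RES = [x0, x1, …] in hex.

RES = [0x20, 0x20, 0x9a, 0x0d, 0xf5, 0x3e, 0xa3, 0x35]

→ t0 |20|9a|f5|a3|9a|9a|35|93|
→ t1 |20|20|9a|0d|f5|3e|a3|35|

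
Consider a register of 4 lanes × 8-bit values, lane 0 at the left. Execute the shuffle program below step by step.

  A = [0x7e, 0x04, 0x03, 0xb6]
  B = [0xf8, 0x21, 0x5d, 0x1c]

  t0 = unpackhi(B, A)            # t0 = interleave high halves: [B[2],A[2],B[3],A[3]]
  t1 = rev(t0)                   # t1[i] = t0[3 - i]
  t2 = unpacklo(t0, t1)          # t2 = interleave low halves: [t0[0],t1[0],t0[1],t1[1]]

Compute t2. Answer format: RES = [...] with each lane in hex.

RES = [0x5d, 0xb6, 0x03, 0x1c]

→ t0 |5d|03|1c|b6|
→ t1 |b6|1c|03|5d|
→ t2 |5d|b6|03|1c|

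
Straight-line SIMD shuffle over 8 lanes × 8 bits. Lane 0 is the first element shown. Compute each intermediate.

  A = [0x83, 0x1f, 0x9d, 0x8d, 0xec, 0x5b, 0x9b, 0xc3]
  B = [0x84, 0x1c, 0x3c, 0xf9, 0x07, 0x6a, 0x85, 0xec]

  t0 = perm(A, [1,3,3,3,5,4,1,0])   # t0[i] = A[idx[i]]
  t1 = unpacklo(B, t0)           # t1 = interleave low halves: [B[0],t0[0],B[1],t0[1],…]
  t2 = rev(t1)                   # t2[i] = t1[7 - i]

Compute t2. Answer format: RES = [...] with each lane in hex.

RES = [0x8d, 0xf9, 0x8d, 0x3c, 0x8d, 0x1c, 0x1f, 0x84]

t0 = [0x1f, 0x8d, 0x8d, 0x8d, 0x5b, 0xec, 0x1f, 0x83]
t1 = [0x84, 0x1f, 0x1c, 0x8d, 0x3c, 0x8d, 0xf9, 0x8d]
t2 = [0x8d, 0xf9, 0x8d, 0x3c, 0x8d, 0x1c, 0x1f, 0x84]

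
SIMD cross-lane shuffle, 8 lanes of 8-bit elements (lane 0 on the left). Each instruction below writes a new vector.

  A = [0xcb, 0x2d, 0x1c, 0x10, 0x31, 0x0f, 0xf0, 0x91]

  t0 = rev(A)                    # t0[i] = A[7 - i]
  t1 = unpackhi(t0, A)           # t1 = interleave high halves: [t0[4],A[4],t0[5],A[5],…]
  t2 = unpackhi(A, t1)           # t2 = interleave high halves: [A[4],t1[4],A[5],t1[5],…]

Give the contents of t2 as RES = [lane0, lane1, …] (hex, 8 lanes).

  t0: 91 f0 0f 31 10 1c 2d cb
  t1: 10 31 1c 0f 2d f0 cb 91
  t2: 31 2d 0f f0 f0 cb 91 91

RES = [ 0x31  0x2d  0x0f  0xf0  0xf0  0xcb  0x91  0x91 ]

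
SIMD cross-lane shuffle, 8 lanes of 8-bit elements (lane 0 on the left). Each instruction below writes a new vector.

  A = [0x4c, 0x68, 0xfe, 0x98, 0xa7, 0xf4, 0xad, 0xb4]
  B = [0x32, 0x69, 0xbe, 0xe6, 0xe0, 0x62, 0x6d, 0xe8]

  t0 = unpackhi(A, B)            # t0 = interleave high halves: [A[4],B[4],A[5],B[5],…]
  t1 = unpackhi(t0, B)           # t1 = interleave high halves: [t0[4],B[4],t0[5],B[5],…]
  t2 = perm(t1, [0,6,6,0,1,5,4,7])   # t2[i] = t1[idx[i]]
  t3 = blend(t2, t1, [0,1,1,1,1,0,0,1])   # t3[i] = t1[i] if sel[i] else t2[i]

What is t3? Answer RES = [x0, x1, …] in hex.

→ t0 |a7|e0|f4|62|ad|6d|b4|e8|
→ t1 |ad|e0|6d|62|b4|6d|e8|e8|
→ t2 |ad|e8|e8|ad|e0|6d|b4|e8|
→ t3 |ad|e0|6d|62|b4|6d|b4|e8|

RES = [0xad, 0xe0, 0x6d, 0x62, 0xb4, 0x6d, 0xb4, 0xe8]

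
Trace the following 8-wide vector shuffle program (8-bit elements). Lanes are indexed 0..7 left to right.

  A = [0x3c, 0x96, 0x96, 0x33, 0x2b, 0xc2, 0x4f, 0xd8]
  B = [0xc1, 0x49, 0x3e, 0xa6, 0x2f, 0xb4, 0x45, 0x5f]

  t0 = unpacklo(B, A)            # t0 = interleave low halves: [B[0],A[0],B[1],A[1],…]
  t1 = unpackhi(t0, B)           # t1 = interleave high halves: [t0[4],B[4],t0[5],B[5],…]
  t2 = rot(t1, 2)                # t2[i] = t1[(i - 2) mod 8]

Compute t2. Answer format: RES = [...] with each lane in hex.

→ t0 |c1|3c|49|96|3e|96|a6|33|
→ t1 |3e|2f|96|b4|a6|45|33|5f|
→ t2 |33|5f|3e|2f|96|b4|a6|45|

RES = [ 0x33  0x5f  0x3e  0x2f  0x96  0xb4  0xa6  0x45 ]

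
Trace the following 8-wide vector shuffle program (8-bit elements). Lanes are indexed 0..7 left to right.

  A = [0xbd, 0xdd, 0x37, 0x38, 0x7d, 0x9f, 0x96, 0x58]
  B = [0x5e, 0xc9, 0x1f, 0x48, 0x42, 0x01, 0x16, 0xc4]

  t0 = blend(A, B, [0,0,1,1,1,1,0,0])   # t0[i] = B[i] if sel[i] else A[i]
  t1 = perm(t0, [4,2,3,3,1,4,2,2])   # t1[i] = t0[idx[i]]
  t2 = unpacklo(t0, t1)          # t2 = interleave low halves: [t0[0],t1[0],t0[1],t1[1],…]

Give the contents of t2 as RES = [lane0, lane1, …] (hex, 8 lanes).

  t0: bd dd 1f 48 42 01 96 58
  t1: 42 1f 48 48 dd 42 1f 1f
  t2: bd 42 dd 1f 1f 48 48 48

RES = [ 0xbd  0x42  0xdd  0x1f  0x1f  0x48  0x48  0x48 ]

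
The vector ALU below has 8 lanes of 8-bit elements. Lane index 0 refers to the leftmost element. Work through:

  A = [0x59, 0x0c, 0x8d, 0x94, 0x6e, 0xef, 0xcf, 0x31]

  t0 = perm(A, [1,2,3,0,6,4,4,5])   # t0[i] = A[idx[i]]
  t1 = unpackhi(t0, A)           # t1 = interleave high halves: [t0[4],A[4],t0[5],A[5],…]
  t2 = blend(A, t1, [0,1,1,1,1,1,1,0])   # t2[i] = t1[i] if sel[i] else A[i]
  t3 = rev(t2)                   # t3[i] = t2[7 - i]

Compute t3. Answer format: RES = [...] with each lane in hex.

RES = [ 0x31  0xef  0xcf  0x6e  0xef  0x6e  0x6e  0x59 ]

→ t0 |0c|8d|94|59|cf|6e|6e|ef|
→ t1 |cf|6e|6e|ef|6e|cf|ef|31|
→ t2 |59|6e|6e|ef|6e|cf|ef|31|
→ t3 |31|ef|cf|6e|ef|6e|6e|59|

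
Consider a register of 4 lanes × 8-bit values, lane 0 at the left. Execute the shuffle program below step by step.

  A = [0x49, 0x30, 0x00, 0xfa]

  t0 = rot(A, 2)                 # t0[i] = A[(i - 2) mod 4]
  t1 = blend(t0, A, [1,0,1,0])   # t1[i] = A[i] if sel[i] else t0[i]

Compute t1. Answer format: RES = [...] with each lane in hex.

→ t0 |00|fa|49|30|
→ t1 |49|fa|00|30|

RES = [0x49, 0xfa, 0x00, 0x30]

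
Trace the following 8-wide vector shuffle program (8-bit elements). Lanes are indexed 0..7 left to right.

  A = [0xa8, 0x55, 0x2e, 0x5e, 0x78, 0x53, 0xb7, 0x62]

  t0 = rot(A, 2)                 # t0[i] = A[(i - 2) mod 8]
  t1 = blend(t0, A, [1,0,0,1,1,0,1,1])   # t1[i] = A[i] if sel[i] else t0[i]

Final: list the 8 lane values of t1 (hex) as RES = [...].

RES = [ 0xa8  0x62  0xa8  0x5e  0x78  0x5e  0xb7  0x62 ]

t0 = [0xb7, 0x62, 0xa8, 0x55, 0x2e, 0x5e, 0x78, 0x53]
t1 = [0xa8, 0x62, 0xa8, 0x5e, 0x78, 0x5e, 0xb7, 0x62]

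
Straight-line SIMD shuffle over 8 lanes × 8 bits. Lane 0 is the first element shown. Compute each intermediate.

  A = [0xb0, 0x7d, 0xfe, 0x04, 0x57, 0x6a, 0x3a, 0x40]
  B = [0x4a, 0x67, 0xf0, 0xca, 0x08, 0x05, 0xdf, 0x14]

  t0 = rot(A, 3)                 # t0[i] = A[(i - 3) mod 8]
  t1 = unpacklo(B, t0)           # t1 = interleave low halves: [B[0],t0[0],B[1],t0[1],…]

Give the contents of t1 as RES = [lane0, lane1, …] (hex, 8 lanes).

  t0: 6a 3a 40 b0 7d fe 04 57
  t1: 4a 6a 67 3a f0 40 ca b0

RES = [0x4a, 0x6a, 0x67, 0x3a, 0xf0, 0x40, 0xca, 0xb0]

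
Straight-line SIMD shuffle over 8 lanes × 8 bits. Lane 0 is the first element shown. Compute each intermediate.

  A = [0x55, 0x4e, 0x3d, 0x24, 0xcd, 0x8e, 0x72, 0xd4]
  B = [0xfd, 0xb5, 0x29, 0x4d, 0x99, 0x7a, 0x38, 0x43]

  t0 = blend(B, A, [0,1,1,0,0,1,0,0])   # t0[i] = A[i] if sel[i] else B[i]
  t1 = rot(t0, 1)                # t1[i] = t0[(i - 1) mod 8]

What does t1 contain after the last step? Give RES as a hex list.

→ t0 |fd|4e|3d|4d|99|8e|38|43|
→ t1 |43|fd|4e|3d|4d|99|8e|38|

RES = [0x43, 0xfd, 0x4e, 0x3d, 0x4d, 0x99, 0x8e, 0x38]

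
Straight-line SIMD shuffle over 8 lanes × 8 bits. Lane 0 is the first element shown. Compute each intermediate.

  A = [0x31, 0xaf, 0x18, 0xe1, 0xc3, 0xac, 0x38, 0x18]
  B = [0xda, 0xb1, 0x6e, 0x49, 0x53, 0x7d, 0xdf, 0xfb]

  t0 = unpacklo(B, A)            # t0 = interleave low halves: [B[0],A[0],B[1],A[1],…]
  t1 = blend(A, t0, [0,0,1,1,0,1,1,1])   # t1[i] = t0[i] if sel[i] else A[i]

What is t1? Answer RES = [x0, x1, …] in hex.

  t0: da 31 b1 af 6e 18 49 e1
  t1: 31 af b1 af c3 18 49 e1

RES = [ 0x31  0xaf  0xb1  0xaf  0xc3  0x18  0x49  0xe1 ]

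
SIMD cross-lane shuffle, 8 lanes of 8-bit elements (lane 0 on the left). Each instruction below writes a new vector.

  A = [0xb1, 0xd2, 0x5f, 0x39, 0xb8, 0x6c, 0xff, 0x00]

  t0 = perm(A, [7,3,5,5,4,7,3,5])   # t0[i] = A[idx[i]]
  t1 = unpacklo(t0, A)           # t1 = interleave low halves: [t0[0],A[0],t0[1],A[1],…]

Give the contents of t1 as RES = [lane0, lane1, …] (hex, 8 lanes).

RES = [0x00, 0xb1, 0x39, 0xd2, 0x6c, 0x5f, 0x6c, 0x39]

→ t0 |00|39|6c|6c|b8|00|39|6c|
→ t1 |00|b1|39|d2|6c|5f|6c|39|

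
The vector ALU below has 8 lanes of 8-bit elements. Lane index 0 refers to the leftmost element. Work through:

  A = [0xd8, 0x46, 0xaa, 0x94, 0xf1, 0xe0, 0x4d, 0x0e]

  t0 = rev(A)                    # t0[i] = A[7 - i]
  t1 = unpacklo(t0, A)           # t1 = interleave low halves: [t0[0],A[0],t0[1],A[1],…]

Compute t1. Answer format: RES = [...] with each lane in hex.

→ t0 |0e|4d|e0|f1|94|aa|46|d8|
→ t1 |0e|d8|4d|46|e0|aa|f1|94|

RES = [ 0x0e  0xd8  0x4d  0x46  0xe0  0xaa  0xf1  0x94 ]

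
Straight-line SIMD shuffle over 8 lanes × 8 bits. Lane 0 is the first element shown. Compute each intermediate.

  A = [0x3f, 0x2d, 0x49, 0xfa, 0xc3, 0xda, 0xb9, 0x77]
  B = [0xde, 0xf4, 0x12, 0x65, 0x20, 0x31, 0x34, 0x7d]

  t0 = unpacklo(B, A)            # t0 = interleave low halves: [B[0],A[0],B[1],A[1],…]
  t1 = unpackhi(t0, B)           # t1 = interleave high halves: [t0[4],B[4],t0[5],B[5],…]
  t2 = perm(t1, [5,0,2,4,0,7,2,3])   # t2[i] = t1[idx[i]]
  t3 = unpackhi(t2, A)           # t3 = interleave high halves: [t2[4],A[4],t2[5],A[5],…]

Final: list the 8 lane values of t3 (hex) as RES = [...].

RES = [0x12, 0xc3, 0x7d, 0xda, 0x49, 0xb9, 0x31, 0x77]

  t0: de 3f f4 2d 12 49 65 fa
  t1: 12 20 49 31 65 34 fa 7d
  t2: 34 12 49 65 12 7d 49 31
  t3: 12 c3 7d da 49 b9 31 77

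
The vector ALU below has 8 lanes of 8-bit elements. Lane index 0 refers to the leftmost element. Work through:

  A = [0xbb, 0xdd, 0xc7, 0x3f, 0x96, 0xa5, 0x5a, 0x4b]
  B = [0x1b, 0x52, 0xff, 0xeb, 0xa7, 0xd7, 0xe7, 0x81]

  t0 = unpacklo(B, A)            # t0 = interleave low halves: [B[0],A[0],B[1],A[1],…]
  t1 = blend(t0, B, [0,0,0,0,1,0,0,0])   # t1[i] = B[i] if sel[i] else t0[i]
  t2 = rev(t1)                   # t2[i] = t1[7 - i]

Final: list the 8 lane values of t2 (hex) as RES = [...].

→ t0 |1b|bb|52|dd|ff|c7|eb|3f|
→ t1 |1b|bb|52|dd|a7|c7|eb|3f|
→ t2 |3f|eb|c7|a7|dd|52|bb|1b|

RES = [ 0x3f  0xeb  0xc7  0xa7  0xdd  0x52  0xbb  0x1b ]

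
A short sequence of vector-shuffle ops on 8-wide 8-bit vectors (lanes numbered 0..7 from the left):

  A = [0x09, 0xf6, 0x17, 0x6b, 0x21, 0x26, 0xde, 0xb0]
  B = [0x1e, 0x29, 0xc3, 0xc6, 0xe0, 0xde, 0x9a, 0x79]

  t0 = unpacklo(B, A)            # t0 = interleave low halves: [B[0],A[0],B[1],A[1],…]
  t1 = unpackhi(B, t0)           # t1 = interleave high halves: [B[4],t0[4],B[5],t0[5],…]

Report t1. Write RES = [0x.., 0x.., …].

t0 = [0x1e, 0x09, 0x29, 0xf6, 0xc3, 0x17, 0xc6, 0x6b]
t1 = [0xe0, 0xc3, 0xde, 0x17, 0x9a, 0xc6, 0x79, 0x6b]

RES = [0xe0, 0xc3, 0xde, 0x17, 0x9a, 0xc6, 0x79, 0x6b]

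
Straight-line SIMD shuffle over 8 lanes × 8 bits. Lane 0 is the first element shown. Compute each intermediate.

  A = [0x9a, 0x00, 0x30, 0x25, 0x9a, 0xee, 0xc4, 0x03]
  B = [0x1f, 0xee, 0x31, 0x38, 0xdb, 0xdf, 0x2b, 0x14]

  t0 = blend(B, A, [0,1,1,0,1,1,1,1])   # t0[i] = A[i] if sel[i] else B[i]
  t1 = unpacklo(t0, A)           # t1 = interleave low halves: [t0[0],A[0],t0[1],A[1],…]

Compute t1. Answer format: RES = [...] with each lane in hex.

  t0: 1f 00 30 38 9a ee c4 03
  t1: 1f 9a 00 00 30 30 38 25

RES = [0x1f, 0x9a, 0x00, 0x00, 0x30, 0x30, 0x38, 0x25]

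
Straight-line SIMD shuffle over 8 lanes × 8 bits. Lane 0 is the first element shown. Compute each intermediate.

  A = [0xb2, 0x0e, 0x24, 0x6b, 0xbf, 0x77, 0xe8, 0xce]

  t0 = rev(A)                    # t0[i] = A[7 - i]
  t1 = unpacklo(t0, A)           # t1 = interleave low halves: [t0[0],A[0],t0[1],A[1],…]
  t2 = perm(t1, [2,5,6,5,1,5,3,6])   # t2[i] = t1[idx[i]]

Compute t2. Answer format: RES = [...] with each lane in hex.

RES = [ 0xe8  0x24  0xbf  0x24  0xb2  0x24  0x0e  0xbf ]

  t0: ce e8 77 bf 6b 24 0e b2
  t1: ce b2 e8 0e 77 24 bf 6b
  t2: e8 24 bf 24 b2 24 0e bf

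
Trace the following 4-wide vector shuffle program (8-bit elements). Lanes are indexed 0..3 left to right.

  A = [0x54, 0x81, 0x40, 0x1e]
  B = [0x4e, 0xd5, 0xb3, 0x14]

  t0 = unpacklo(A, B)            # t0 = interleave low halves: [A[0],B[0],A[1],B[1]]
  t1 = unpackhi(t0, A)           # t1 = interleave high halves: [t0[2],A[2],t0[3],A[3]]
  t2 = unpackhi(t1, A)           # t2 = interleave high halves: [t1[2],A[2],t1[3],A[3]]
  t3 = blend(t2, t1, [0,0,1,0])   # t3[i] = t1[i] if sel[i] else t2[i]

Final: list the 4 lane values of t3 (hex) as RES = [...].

  t0: 54 4e 81 d5
  t1: 81 40 d5 1e
  t2: d5 40 1e 1e
  t3: d5 40 d5 1e

RES = [ 0xd5  0x40  0xd5  0x1e ]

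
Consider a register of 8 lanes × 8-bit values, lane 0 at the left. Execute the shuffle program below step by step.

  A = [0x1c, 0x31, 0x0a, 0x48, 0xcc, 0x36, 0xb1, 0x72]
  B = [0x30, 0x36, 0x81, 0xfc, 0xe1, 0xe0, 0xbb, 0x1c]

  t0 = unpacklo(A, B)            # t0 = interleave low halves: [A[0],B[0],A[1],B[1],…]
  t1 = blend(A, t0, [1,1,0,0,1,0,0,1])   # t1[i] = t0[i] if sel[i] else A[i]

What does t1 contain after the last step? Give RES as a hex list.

→ t0 |1c|30|31|36|0a|81|48|fc|
→ t1 |1c|30|0a|48|0a|36|b1|fc|

RES = [0x1c, 0x30, 0x0a, 0x48, 0x0a, 0x36, 0xb1, 0xfc]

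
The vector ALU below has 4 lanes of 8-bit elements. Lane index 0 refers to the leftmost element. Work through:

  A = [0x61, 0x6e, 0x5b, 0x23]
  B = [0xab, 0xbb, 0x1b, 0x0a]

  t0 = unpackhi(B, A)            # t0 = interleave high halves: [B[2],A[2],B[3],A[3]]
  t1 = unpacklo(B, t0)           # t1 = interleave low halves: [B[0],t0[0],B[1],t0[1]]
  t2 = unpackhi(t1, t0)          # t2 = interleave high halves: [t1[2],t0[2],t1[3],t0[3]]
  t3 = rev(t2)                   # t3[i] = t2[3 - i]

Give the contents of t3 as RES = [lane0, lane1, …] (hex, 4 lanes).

t0 = [0x1b, 0x5b, 0x0a, 0x23]
t1 = [0xab, 0x1b, 0xbb, 0x5b]
t2 = [0xbb, 0x0a, 0x5b, 0x23]
t3 = [0x23, 0x5b, 0x0a, 0xbb]

RES = [ 0x23  0x5b  0x0a  0xbb ]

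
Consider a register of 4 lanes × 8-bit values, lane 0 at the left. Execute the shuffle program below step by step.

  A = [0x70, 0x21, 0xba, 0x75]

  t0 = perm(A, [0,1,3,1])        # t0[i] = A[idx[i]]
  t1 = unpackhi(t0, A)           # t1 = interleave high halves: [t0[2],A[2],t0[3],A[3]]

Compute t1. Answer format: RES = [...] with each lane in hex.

  t0: 70 21 75 21
  t1: 75 ba 21 75

RES = [0x75, 0xba, 0x21, 0x75]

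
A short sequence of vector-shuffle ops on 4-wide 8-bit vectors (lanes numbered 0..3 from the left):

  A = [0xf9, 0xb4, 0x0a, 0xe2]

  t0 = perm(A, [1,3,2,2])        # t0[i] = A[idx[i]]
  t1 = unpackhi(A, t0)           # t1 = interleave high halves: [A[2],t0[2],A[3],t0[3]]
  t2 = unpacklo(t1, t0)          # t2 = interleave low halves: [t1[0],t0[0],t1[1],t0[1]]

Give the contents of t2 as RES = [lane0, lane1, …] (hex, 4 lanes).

RES = [0x0a, 0xb4, 0x0a, 0xe2]

→ t0 |b4|e2|0a|0a|
→ t1 |0a|0a|e2|0a|
→ t2 |0a|b4|0a|e2|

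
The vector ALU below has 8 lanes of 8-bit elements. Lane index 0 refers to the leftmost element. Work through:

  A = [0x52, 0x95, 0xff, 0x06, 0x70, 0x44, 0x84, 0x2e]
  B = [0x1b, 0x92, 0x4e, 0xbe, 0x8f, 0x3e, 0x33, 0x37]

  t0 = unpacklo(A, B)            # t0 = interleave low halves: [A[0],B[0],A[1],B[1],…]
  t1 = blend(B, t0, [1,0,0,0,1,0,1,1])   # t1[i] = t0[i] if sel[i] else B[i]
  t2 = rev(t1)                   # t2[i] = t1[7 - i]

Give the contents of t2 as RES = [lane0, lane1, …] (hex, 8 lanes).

RES = [0xbe, 0x06, 0x3e, 0xff, 0xbe, 0x4e, 0x92, 0x52]

  t0: 52 1b 95 92 ff 4e 06 be
  t1: 52 92 4e be ff 3e 06 be
  t2: be 06 3e ff be 4e 92 52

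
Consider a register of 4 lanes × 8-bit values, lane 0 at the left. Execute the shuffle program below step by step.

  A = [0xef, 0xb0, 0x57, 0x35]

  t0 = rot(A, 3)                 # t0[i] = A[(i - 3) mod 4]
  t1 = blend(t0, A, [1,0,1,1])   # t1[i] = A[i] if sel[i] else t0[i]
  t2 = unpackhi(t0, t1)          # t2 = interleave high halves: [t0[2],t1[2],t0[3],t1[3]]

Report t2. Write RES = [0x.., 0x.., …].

t0 = [0xb0, 0x57, 0x35, 0xef]
t1 = [0xef, 0x57, 0x57, 0x35]
t2 = [0x35, 0x57, 0xef, 0x35]

RES = [ 0x35  0x57  0xef  0x35 ]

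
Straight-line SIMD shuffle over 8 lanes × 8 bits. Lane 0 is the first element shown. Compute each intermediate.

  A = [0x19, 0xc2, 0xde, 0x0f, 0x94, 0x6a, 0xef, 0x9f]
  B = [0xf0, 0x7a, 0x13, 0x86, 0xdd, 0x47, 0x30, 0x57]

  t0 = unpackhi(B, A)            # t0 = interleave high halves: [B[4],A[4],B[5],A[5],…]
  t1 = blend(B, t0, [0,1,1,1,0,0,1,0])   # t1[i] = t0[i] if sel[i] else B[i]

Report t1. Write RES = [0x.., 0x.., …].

  t0: dd 94 47 6a 30 ef 57 9f
  t1: f0 94 47 6a dd 47 57 57

RES = [0xf0, 0x94, 0x47, 0x6a, 0xdd, 0x47, 0x57, 0x57]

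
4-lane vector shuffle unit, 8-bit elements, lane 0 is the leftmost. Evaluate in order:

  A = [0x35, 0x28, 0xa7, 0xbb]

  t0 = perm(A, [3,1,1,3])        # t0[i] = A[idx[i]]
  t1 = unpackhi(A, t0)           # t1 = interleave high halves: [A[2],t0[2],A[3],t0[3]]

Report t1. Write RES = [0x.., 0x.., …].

  t0: bb 28 28 bb
  t1: a7 28 bb bb

RES = [0xa7, 0x28, 0xbb, 0xbb]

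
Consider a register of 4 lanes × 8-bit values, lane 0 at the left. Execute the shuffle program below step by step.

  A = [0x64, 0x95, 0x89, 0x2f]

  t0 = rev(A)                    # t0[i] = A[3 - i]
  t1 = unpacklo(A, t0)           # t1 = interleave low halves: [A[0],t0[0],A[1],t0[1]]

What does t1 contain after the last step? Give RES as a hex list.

t0 = [0x2f, 0x89, 0x95, 0x64]
t1 = [0x64, 0x2f, 0x95, 0x89]

RES = [0x64, 0x2f, 0x95, 0x89]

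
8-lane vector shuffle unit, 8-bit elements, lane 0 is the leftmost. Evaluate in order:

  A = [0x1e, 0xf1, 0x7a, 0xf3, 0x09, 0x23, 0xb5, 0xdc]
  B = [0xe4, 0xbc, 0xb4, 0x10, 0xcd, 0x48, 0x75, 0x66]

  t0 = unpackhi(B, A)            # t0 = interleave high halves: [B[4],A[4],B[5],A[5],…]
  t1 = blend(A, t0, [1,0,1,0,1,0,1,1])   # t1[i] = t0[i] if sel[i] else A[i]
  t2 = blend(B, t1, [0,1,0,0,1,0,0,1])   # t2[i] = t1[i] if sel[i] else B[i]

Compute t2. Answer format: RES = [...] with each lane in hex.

RES = [0xe4, 0xf1, 0xb4, 0x10, 0x75, 0x48, 0x75, 0xdc]

  t0: cd 09 48 23 75 b5 66 dc
  t1: cd f1 48 f3 75 23 66 dc
  t2: e4 f1 b4 10 75 48 75 dc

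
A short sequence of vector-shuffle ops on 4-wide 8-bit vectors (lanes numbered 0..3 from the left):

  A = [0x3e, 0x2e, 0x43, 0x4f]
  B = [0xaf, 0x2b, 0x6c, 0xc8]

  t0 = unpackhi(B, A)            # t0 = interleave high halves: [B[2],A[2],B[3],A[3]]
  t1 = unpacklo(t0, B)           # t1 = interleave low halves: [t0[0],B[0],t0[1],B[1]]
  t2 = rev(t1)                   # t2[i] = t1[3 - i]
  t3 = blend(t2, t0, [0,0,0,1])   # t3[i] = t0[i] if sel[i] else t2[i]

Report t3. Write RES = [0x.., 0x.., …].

→ t0 |6c|43|c8|4f|
→ t1 |6c|af|43|2b|
→ t2 |2b|43|af|6c|
→ t3 |2b|43|af|4f|

RES = [ 0x2b  0x43  0xaf  0x4f ]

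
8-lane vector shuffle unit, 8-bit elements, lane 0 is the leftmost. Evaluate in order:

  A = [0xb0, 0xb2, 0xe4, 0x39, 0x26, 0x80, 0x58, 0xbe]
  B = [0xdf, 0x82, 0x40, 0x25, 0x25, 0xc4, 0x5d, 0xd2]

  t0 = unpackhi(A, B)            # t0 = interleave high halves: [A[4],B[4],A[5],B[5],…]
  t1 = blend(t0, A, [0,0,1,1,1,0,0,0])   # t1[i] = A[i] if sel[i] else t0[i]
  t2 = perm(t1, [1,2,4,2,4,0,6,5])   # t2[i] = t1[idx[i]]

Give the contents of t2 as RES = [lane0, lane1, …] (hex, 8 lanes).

RES = [0x25, 0xe4, 0x26, 0xe4, 0x26, 0x26, 0xbe, 0x5d]

t0 = [0x26, 0x25, 0x80, 0xc4, 0x58, 0x5d, 0xbe, 0xd2]
t1 = [0x26, 0x25, 0xe4, 0x39, 0x26, 0x5d, 0xbe, 0xd2]
t2 = [0x25, 0xe4, 0x26, 0xe4, 0x26, 0x26, 0xbe, 0x5d]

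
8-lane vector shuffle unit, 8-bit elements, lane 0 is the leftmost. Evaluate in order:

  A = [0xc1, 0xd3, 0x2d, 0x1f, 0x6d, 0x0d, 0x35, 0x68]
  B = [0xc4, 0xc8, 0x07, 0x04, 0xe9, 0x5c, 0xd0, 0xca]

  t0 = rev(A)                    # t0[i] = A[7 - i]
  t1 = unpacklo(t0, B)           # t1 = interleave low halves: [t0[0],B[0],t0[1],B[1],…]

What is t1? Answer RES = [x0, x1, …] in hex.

t0 = [0x68, 0x35, 0x0d, 0x6d, 0x1f, 0x2d, 0xd3, 0xc1]
t1 = [0x68, 0xc4, 0x35, 0xc8, 0x0d, 0x07, 0x6d, 0x04]

RES = [0x68, 0xc4, 0x35, 0xc8, 0x0d, 0x07, 0x6d, 0x04]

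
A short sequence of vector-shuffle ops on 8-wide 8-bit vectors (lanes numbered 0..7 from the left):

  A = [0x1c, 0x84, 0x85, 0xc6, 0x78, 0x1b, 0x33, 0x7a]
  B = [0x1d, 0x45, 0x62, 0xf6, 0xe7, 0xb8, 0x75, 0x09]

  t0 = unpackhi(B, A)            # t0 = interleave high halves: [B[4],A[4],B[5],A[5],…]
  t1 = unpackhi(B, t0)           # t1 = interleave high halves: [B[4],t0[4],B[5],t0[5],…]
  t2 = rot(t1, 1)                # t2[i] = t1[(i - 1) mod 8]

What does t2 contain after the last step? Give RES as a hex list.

→ t0 |e7|78|b8|1b|75|33|09|7a|
→ t1 |e7|75|b8|33|75|09|09|7a|
→ t2 |7a|e7|75|b8|33|75|09|09|

RES = [ 0x7a  0xe7  0x75  0xb8  0x33  0x75  0x09  0x09 ]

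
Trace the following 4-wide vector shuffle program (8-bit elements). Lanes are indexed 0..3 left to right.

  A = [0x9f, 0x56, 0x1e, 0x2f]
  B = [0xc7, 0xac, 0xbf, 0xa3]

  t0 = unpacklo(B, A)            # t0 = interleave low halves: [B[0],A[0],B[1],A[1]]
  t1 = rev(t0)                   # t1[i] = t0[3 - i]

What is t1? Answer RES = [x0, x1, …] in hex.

→ t0 |c7|9f|ac|56|
→ t1 |56|ac|9f|c7|

RES = [0x56, 0xac, 0x9f, 0xc7]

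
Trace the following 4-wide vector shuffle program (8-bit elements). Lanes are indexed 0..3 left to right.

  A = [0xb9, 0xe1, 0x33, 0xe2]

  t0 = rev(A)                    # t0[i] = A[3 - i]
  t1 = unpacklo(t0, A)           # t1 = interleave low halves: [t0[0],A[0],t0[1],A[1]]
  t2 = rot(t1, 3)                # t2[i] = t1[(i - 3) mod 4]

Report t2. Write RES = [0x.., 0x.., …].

RES = [0xb9, 0x33, 0xe1, 0xe2]

  t0: e2 33 e1 b9
  t1: e2 b9 33 e1
  t2: b9 33 e1 e2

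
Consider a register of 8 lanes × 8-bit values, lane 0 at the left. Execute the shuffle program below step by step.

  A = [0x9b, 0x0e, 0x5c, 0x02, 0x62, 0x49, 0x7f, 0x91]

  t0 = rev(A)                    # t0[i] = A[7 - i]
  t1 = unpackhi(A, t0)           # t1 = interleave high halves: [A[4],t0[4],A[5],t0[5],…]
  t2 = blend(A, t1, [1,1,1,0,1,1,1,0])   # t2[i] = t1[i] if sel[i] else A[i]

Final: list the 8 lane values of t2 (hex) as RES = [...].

  t0: 91 7f 49 62 02 5c 0e 9b
  t1: 62 02 49 5c 7f 0e 91 9b
  t2: 62 02 49 02 7f 0e 91 91

RES = [0x62, 0x02, 0x49, 0x02, 0x7f, 0x0e, 0x91, 0x91]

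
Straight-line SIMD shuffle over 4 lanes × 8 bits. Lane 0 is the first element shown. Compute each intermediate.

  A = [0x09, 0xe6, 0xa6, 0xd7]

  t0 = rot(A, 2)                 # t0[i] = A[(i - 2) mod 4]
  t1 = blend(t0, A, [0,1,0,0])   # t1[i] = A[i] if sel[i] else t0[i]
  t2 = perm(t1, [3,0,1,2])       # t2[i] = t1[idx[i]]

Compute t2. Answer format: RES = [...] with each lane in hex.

RES = [ 0xe6  0xa6  0xe6  0x09 ]

  t0: a6 d7 09 e6
  t1: a6 e6 09 e6
  t2: e6 a6 e6 09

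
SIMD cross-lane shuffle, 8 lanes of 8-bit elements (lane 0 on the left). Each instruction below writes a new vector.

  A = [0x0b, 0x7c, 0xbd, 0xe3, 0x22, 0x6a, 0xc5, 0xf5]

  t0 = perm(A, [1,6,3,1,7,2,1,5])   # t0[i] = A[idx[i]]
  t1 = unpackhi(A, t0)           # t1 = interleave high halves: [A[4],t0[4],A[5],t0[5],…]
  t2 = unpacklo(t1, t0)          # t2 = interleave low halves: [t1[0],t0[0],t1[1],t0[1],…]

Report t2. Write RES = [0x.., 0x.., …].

RES = [ 0x22  0x7c  0xf5  0xc5  0x6a  0xe3  0xbd  0x7c ]

  t0: 7c c5 e3 7c f5 bd 7c 6a
  t1: 22 f5 6a bd c5 7c f5 6a
  t2: 22 7c f5 c5 6a e3 bd 7c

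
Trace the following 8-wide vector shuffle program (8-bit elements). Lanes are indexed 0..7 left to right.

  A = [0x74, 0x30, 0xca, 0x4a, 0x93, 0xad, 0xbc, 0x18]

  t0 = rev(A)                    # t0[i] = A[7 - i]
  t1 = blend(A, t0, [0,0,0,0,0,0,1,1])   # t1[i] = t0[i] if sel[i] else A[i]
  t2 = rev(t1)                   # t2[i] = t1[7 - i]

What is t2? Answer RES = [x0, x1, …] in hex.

RES = [0x74, 0x30, 0xad, 0x93, 0x4a, 0xca, 0x30, 0x74]

→ t0 |18|bc|ad|93|4a|ca|30|74|
→ t1 |74|30|ca|4a|93|ad|30|74|
→ t2 |74|30|ad|93|4a|ca|30|74|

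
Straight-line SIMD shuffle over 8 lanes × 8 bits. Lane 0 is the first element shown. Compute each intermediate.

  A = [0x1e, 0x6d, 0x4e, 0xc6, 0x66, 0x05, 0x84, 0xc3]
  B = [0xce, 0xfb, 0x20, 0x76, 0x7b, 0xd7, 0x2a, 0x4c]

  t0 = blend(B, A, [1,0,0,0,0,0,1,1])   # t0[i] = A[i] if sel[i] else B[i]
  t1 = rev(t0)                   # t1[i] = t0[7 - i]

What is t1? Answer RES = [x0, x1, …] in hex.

RES = [0xc3, 0x84, 0xd7, 0x7b, 0x76, 0x20, 0xfb, 0x1e]

t0 = [0x1e, 0xfb, 0x20, 0x76, 0x7b, 0xd7, 0x84, 0xc3]
t1 = [0xc3, 0x84, 0xd7, 0x7b, 0x76, 0x20, 0xfb, 0x1e]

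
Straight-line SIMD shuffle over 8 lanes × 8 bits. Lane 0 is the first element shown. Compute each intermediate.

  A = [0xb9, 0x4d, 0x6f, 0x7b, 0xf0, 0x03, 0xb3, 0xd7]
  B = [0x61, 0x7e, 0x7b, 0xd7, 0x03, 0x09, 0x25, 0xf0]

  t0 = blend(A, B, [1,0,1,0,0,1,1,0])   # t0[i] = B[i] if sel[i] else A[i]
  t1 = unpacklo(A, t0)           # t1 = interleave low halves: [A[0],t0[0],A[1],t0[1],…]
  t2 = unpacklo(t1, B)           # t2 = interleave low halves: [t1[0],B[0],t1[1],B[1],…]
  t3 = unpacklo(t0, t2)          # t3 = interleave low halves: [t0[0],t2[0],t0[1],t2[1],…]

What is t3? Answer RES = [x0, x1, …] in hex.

RES = [0x61, 0xb9, 0x4d, 0x61, 0x7b, 0x61, 0x7b, 0x7e]

t0 = [0x61, 0x4d, 0x7b, 0x7b, 0xf0, 0x09, 0x25, 0xd7]
t1 = [0xb9, 0x61, 0x4d, 0x4d, 0x6f, 0x7b, 0x7b, 0x7b]
t2 = [0xb9, 0x61, 0x61, 0x7e, 0x4d, 0x7b, 0x4d, 0xd7]
t3 = [0x61, 0xb9, 0x4d, 0x61, 0x7b, 0x61, 0x7b, 0x7e]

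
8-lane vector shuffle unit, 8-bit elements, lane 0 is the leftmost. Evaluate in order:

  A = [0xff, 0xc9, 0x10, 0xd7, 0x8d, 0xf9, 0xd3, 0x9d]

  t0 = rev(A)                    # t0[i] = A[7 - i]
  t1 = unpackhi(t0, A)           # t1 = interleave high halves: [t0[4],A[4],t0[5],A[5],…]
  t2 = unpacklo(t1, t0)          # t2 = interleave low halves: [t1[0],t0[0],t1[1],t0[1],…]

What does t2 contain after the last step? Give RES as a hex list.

  t0: 9d d3 f9 8d d7 10 c9 ff
  t1: d7 8d 10 f9 c9 d3 ff 9d
  t2: d7 9d 8d d3 10 f9 f9 8d

RES = [ 0xd7  0x9d  0x8d  0xd3  0x10  0xf9  0xf9  0x8d ]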